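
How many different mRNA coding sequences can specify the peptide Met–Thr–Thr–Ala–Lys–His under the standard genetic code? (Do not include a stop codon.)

256

Met: 1 codon.
Thr: 4 codons.
Thr: 4 codons.
Ala: 4 codons.
Lys: 2 codons.
His: 2 codons.
1 × 4 × 4 × 4 × 2 × 2 = 256.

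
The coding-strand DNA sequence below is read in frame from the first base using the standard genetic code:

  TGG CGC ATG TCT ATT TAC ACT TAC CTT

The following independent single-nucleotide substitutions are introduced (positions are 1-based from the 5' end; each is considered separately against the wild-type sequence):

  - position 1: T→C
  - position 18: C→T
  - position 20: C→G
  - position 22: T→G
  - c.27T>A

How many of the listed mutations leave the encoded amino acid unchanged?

2

Codon 1: TGG (Trp) → CGG (Arg) — missense.
Codon 6: TAC (Tyr) → TAT (Tyr) — synonymous.
Codon 7: ACT (Thr) → AGT (Ser) — missense.
Codon 8: TAC (Tyr) → GAC (Asp) — missense.
Codon 9: CTT (Leu) → CTA (Leu) — synonymous.
Synonymous: 2 of 5.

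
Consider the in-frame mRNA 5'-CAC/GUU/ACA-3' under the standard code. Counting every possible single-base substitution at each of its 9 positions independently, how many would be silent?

7

Codon 1 (CAC, His): 1 synonymous substitution.
Codon 2 (GUU, Val): 3 synonymous substitutions.
Codon 3 (ACA, Thr): 3 synonymous substitutions.
Total: 1 + 3 + 3 = 7.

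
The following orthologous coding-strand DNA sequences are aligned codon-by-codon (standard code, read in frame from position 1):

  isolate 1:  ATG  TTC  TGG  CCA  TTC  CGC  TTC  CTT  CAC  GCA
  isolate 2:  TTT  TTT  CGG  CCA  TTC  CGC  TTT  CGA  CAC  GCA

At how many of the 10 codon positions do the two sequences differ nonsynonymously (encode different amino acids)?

Codon 1: ATG Met / TTT Phe — nonsynonymous.
Codon 2: TTC Phe / TTT Phe — synonymous.
Codon 3: TGG Trp / CGG Arg — nonsynonymous.
Codon 4: CCA Pro / CCA Pro — identical.
Codon 5: TTC Phe / TTC Phe — identical.
Codon 6: CGC Arg / CGC Arg — identical.
Codon 7: TTC Phe / TTT Phe — synonymous.
Codon 8: CTT Leu / CGA Arg — nonsynonymous.
Codon 9: CAC His / CAC His — identical.
Codon 10: GCA Ala / GCA Ala — identical.
Nonsynonymous differences: 3.

3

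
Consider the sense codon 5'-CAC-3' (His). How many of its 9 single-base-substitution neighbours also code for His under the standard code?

Position 1: none → 0 synonymous.
Position 2: none → 0 synonymous.
Position 3: CAU → 1 synonymous.
Total: 0 + 0 + 1 = 1.

1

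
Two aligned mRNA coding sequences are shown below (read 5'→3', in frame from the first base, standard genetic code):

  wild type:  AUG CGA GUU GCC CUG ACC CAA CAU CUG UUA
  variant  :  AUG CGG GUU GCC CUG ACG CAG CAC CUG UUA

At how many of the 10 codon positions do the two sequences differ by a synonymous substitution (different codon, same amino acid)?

Codon 1: AUG Met / AUG Met — identical.
Codon 2: CGA Arg / CGG Arg — synonymous.
Codon 3: GUU Val / GUU Val — identical.
Codon 4: GCC Ala / GCC Ala — identical.
Codon 5: CUG Leu / CUG Leu — identical.
Codon 6: ACC Thr / ACG Thr — synonymous.
Codon 7: CAA Gln / CAG Gln — synonymous.
Codon 8: CAU His / CAC His — synonymous.
Codon 9: CUG Leu / CUG Leu — identical.
Codon 10: UUA Leu / UUA Leu — identical.
Synonymous differences: 4.

4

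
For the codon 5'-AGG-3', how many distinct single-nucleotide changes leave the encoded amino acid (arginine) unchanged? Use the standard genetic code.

Position 1: CGG → 1 synonymous.
Position 2: none → 0 synonymous.
Position 3: AGA → 1 synonymous.
Total: 1 + 0 + 1 = 2.

2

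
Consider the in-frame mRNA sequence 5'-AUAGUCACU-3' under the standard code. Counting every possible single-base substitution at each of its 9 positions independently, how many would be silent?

Codon 1 (AUA, Ile): 2 synonymous substitutions.
Codon 2 (GUC, Val): 3 synonymous substitutions.
Codon 3 (ACU, Thr): 3 synonymous substitutions.
Total: 2 + 3 + 3 = 8.

8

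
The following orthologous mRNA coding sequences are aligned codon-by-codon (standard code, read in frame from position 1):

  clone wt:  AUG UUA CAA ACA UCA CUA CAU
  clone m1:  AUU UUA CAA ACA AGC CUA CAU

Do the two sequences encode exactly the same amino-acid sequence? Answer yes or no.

Codon 1: AUG Met / AUU Ile — nonsynonymous.
Codon 2: UUA Leu / UUA Leu — identical.
Codon 3: CAA Gln / CAA Gln — identical.
Codon 4: ACA Thr / ACA Thr — identical.
Codon 5: UCA Ser / AGC Ser — synonymous.
Codon 6: CUA Leu / CUA Leu — identical.
Codon 7: CAU His / CAU His — identical.
Nonsynonymous differences: 1 → different protein.

no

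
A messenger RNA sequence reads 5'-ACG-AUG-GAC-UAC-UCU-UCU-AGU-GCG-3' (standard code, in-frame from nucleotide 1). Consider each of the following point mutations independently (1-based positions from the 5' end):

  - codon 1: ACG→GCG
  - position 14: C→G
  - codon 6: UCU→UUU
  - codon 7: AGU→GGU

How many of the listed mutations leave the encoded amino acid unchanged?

0

Codon 1: ACG (Thr) → GCG (Ala) — missense.
Codon 5: UCU (Ser) → UGU (Cys) — missense.
Codon 6: UCU (Ser) → UUU (Phe) — missense.
Codon 7: AGU (Ser) → GGU (Gly) — missense.
Synonymous: 0 of 4.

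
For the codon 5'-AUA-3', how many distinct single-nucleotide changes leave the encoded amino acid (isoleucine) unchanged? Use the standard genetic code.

Position 1: none → 0 synonymous.
Position 2: none → 0 synonymous.
Position 3: AUU, AUC → 2 synonymous.
Total: 0 + 0 + 2 = 2.

2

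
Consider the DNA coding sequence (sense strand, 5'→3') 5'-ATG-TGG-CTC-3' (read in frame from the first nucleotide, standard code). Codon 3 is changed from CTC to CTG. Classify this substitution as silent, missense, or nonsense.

Position 9 falls in codon 3: CTC → Leu.
After the substitution the codon is CTG → Leu.
Both encode Leu, so the change is synonymous.

silent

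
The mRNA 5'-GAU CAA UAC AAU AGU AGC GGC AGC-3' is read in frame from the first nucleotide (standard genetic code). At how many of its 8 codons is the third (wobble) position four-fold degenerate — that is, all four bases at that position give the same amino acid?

Codon 1 GAU (Asp): third position 2-fold.
Codon 2 CAA (Gln): third position 2-fold.
Codon 3 UAC (Tyr): third position 2-fold.
Codon 4 AAU (Asn): third position 2-fold.
Codon 5 AGU (Ser): third position 2-fold.
Codon 6 AGC (Ser): third position 2-fold.
Codon 7 GGC (Gly): third position 4-fold.
Codon 8 AGC (Ser): third position 2-fold.
Four-fold degenerate third positions: 1.

1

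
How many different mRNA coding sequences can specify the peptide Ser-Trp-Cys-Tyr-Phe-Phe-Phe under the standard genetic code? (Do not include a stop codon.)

Ser: 6 codons.
Trp: 1 codon.
Cys: 2 codons.
Tyr: 2 codons.
Phe: 2 codons.
Phe: 2 codons.
Phe: 2 codons.
6 × 1 × 2 × 2 × 2 × 2 × 2 = 192.

192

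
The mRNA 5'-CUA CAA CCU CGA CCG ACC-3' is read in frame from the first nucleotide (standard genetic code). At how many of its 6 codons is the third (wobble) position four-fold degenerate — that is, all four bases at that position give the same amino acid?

5

Codon 1 CUA (Leu): third position 4-fold.
Codon 2 CAA (Gln): third position 2-fold.
Codon 3 CCU (Pro): third position 4-fold.
Codon 4 CGA (Arg): third position 4-fold.
Codon 5 CCG (Pro): third position 4-fold.
Codon 6 ACC (Thr): third position 4-fold.
Four-fold degenerate third positions: 5.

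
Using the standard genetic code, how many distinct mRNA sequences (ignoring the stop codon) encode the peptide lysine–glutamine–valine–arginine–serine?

576

Lys: 2 codons.
Gln: 2 codons.
Val: 4 codons.
Arg: 6 codons.
Ser: 6 codons.
2 × 2 × 4 × 6 × 6 = 576.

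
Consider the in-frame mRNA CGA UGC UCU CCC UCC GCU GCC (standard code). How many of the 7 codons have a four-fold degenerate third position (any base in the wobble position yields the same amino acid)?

6

Codon 1 CGA (Arg): third position 4-fold.
Codon 2 UGC (Cys): third position 2-fold.
Codon 3 UCU (Ser): third position 4-fold.
Codon 4 CCC (Pro): third position 4-fold.
Codon 5 UCC (Ser): third position 4-fold.
Codon 6 GCU (Ala): third position 4-fold.
Codon 7 GCC (Ala): third position 4-fold.
Four-fold degenerate third positions: 6.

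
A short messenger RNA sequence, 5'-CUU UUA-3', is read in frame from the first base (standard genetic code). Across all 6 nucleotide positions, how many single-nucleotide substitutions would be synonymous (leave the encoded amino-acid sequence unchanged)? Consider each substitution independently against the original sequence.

5

Codon 1 (CUU, Leu): 3 synonymous substitutions.
Codon 2 (UUA, Leu): 2 synonymous substitutions.
Total: 3 + 2 = 5.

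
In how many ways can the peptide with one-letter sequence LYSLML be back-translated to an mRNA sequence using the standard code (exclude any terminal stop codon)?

2592

Leu: 6 codons.
Tyr: 2 codons.
Ser: 6 codons.
Leu: 6 codons.
Met: 1 codon.
Leu: 6 codons.
6 × 2 × 6 × 6 × 1 × 6 = 2592.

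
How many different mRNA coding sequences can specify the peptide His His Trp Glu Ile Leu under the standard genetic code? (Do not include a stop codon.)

144

His: 2 codons.
His: 2 codons.
Trp: 1 codon.
Glu: 2 codons.
Ile: 3 codons.
Leu: 6 codons.
2 × 2 × 1 × 2 × 3 × 6 = 144.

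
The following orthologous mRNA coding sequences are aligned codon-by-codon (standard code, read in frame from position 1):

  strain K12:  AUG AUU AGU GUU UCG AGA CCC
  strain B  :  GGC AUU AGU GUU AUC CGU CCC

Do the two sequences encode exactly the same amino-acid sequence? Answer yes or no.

Codon 1: AUG Met / GGC Gly — nonsynonymous.
Codon 2: AUU Ile / AUU Ile — identical.
Codon 3: AGU Ser / AGU Ser — identical.
Codon 4: GUU Val / GUU Val — identical.
Codon 5: UCG Ser / AUC Ile — nonsynonymous.
Codon 6: AGA Arg / CGU Arg — synonymous.
Codon 7: CCC Pro / CCC Pro — identical.
Nonsynonymous differences: 2 → different protein.

no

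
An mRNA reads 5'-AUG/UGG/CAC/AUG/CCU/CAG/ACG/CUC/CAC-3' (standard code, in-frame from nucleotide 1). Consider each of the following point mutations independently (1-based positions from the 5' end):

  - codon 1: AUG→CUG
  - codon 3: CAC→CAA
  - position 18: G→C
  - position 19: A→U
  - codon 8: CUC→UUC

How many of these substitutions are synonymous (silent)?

0

Codon 1: AUG (Met) → CUG (Leu) — missense.
Codon 3: CAC (His) → CAA (Gln) — missense.
Codon 6: CAG (Gln) → CAC (His) — missense.
Codon 7: ACG (Thr) → UCG (Ser) — missense.
Codon 8: CUC (Leu) → UUC (Phe) — missense.
Synonymous: 0 of 5.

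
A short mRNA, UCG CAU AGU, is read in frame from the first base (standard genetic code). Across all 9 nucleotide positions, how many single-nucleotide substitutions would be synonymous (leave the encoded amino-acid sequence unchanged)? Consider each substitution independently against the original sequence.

5

Codon 1 (UCG, Ser): 3 synonymous substitutions.
Codon 2 (CAU, His): 1 synonymous substitution.
Codon 3 (AGU, Ser): 1 synonymous substitution.
Total: 3 + 1 + 1 = 5.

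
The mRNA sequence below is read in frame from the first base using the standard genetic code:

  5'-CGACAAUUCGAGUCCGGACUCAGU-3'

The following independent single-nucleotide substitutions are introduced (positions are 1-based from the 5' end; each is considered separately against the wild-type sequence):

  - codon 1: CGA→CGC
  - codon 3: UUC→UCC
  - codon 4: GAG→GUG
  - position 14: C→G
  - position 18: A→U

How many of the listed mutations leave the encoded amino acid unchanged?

Codon 1: CGA (Arg) → CGC (Arg) — synonymous.
Codon 3: UUC (Phe) → UCC (Ser) — missense.
Codon 4: GAG (Glu) → GUG (Val) — missense.
Codon 5: UCC (Ser) → UGC (Cys) — missense.
Codon 6: GGA (Gly) → GGU (Gly) — synonymous.
Synonymous: 2 of 5.

2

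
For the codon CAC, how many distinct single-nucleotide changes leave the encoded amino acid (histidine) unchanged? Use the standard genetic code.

Position 1: none → 0 synonymous.
Position 2: none → 0 synonymous.
Position 3: CAU → 1 synonymous.
Total: 0 + 0 + 1 = 1.

1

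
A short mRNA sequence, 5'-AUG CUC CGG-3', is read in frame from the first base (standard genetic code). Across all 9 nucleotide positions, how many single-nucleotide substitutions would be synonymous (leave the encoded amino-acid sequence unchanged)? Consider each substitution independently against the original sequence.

7

Codon 1 (AUG, Met): 0 synonymous substitutions.
Codon 2 (CUC, Leu): 3 synonymous substitutions.
Codon 3 (CGG, Arg): 4 synonymous substitutions.
Total: 0 + 3 + 4 = 7.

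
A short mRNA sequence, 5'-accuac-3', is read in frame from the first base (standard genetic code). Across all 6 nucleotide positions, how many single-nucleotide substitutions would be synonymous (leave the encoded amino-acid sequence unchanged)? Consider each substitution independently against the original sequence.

4

Codon 1 (ACC, Thr): 3 synonymous substitutions.
Codon 2 (UAC, Tyr): 1 synonymous substitution.
Total: 3 + 1 = 4.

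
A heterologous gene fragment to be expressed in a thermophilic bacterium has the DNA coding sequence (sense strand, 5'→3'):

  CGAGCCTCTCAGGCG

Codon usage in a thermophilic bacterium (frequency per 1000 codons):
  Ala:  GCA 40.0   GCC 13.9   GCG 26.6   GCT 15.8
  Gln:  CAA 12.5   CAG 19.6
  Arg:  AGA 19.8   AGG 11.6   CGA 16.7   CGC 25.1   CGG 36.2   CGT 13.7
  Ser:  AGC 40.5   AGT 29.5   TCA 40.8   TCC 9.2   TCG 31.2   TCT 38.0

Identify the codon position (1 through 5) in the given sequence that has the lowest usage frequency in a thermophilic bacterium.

2

Codon 1 CGA (Arg): 16.7 per 1000.
Codon 2 GCC (Ala): 13.9 per 1000.
Codon 3 TCT (Ser): 38.0 per 1000.
Codon 4 CAG (Gln): 19.6 per 1000.
Codon 5 GCG (Ala): 26.6 per 1000.
Lowest frequency is 13.9 at codon 2.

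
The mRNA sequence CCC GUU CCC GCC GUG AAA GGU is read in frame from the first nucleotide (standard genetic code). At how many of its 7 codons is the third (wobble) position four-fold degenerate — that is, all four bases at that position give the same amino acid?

6

Codon 1 CCC (Pro): third position 4-fold.
Codon 2 GUU (Val): third position 4-fold.
Codon 3 CCC (Pro): third position 4-fold.
Codon 4 GCC (Ala): third position 4-fold.
Codon 5 GUG (Val): third position 4-fold.
Codon 6 AAA (Lys): third position 2-fold.
Codon 7 GGU (Gly): third position 4-fold.
Four-fold degenerate third positions: 6.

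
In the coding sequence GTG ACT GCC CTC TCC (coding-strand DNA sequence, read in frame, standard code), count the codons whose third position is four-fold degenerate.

Codon 1 GTG (Val): third position 4-fold.
Codon 2 ACT (Thr): third position 4-fold.
Codon 3 GCC (Ala): third position 4-fold.
Codon 4 CTC (Leu): third position 4-fold.
Codon 5 TCC (Ser): third position 4-fold.
Four-fold degenerate third positions: 5.

5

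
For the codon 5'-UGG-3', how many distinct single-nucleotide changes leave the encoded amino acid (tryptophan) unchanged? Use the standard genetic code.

Position 1: none → 0 synonymous.
Position 2: none → 0 synonymous.
Position 3: none → 0 synonymous.
Total: 0 + 0 + 0 = 0.

0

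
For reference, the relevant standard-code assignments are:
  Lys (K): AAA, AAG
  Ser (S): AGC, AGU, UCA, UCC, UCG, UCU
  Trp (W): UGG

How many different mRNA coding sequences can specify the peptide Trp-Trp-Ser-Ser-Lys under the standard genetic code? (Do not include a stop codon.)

72

Trp: 1 codon.
Trp: 1 codon.
Ser: 6 codons.
Ser: 6 codons.
Lys: 2 codons.
1 × 1 × 6 × 6 × 2 = 72.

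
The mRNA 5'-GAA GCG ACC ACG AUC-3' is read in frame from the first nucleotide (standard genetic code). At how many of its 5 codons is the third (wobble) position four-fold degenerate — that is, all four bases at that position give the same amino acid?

3

Codon 1 GAA (Glu): third position 2-fold.
Codon 2 GCG (Ala): third position 4-fold.
Codon 3 ACC (Thr): third position 4-fold.
Codon 4 ACG (Thr): third position 4-fold.
Codon 5 AUC (Ile): third position 3-fold.
Four-fold degenerate third positions: 3.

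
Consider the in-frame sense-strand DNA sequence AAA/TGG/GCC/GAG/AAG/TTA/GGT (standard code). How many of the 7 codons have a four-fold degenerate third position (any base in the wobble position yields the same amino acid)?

Codon 1 AAA (Lys): third position 2-fold.
Codon 2 TGG (Trp): third position 1-fold.
Codon 3 GCC (Ala): third position 4-fold.
Codon 4 GAG (Glu): third position 2-fold.
Codon 5 AAG (Lys): third position 2-fold.
Codon 6 TTA (Leu): third position 2-fold.
Codon 7 GGT (Gly): third position 4-fold.
Four-fold degenerate third positions: 2.

2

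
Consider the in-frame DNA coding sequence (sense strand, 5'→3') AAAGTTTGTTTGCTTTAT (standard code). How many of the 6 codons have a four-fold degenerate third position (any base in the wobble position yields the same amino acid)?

2

Codon 1 AAA (Lys): third position 2-fold.
Codon 2 GTT (Val): third position 4-fold.
Codon 3 TGT (Cys): third position 2-fold.
Codon 4 TTG (Leu): third position 2-fold.
Codon 5 CTT (Leu): third position 4-fold.
Codon 6 TAT (Tyr): third position 2-fold.
Four-fold degenerate third positions: 2.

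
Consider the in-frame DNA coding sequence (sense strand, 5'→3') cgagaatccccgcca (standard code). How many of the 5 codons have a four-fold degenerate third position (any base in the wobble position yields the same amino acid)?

Codon 1 CGA (Arg): third position 4-fold.
Codon 2 GAA (Glu): third position 2-fold.
Codon 3 TCC (Ser): third position 4-fold.
Codon 4 CCG (Pro): third position 4-fold.
Codon 5 CCA (Pro): third position 4-fold.
Four-fold degenerate third positions: 4.

4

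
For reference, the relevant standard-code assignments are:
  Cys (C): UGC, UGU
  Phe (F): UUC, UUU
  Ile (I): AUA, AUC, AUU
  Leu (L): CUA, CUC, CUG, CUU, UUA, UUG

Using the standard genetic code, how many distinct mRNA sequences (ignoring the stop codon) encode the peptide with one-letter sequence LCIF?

72

Leu: 6 codons.
Cys: 2 codons.
Ile: 3 codons.
Phe: 2 codons.
6 × 2 × 3 × 2 = 72.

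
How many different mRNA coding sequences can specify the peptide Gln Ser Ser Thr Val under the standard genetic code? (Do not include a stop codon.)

Gln: 2 codons.
Ser: 6 codons.
Ser: 6 codons.
Thr: 4 codons.
Val: 4 codons.
2 × 6 × 6 × 4 × 4 = 1152.

1152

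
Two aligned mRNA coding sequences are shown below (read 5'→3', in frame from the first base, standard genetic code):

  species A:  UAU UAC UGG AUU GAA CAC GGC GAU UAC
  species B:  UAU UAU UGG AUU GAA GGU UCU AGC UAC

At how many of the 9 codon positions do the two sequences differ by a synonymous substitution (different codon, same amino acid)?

Codon 1: UAU Tyr / UAU Tyr — identical.
Codon 2: UAC Tyr / UAU Tyr — synonymous.
Codon 3: UGG Trp / UGG Trp — identical.
Codon 4: AUU Ile / AUU Ile — identical.
Codon 5: GAA Glu / GAA Glu — identical.
Codon 6: CAC His / GGU Gly — nonsynonymous.
Codon 7: GGC Gly / UCU Ser — nonsynonymous.
Codon 8: GAU Asp / AGC Ser — nonsynonymous.
Codon 9: UAC Tyr / UAC Tyr — identical.
Synonymous differences: 1.

1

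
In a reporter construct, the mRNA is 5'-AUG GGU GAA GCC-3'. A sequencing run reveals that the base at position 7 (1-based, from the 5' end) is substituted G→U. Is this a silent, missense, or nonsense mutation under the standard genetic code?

nonsense

Position 7 falls in codon 3: GAA → Glu.
After the substitution the codon is UAA → Stop.
The new codon is a stop codon, so this is a nonsense mutation.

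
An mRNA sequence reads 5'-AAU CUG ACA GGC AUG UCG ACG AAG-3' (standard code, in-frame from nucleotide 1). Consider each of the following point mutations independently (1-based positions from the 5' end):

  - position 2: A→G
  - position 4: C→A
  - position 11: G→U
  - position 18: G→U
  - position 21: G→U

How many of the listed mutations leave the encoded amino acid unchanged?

2

Codon 1: AAU (Asn) → AGU (Ser) — missense.
Codon 2: CUG (Leu) → AUG (Met) — missense.
Codon 4: GGC (Gly) → GUC (Val) — missense.
Codon 6: UCG (Ser) → UCU (Ser) — synonymous.
Codon 7: ACG (Thr) → ACU (Thr) — synonymous.
Synonymous: 2 of 5.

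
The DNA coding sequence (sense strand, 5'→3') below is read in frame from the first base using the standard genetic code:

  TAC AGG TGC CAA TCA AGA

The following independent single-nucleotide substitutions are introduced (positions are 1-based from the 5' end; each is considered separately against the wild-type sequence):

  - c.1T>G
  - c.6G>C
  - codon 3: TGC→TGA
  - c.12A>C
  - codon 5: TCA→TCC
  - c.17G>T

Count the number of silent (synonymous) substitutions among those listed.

1

Codon 1: TAC (Tyr) → GAC (Asp) — missense.
Codon 2: AGG (Arg) → AGC (Ser) — missense.
Codon 3: TGC (Cys) → TGA (Stop) — nonsense.
Codon 4: CAA (Gln) → CAC (His) — missense.
Codon 5: TCA (Ser) → TCC (Ser) — synonymous.
Codon 6: AGA (Arg) → ATA (Ile) — missense.
Synonymous: 1 of 6.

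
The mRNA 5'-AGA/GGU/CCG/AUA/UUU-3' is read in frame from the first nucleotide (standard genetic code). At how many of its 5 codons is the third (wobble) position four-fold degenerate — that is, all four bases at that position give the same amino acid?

Codon 1 AGA (Arg): third position 2-fold.
Codon 2 GGU (Gly): third position 4-fold.
Codon 3 CCG (Pro): third position 4-fold.
Codon 4 AUA (Ile): third position 3-fold.
Codon 5 UUU (Phe): third position 2-fold.
Four-fold degenerate third positions: 2.

2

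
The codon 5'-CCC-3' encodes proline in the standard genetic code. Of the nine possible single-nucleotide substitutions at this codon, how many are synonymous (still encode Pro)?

3

Position 1: none → 0 synonymous.
Position 2: none → 0 synonymous.
Position 3: CCU, CCA, CCG → 3 synonymous.
Total: 0 + 0 + 3 = 3.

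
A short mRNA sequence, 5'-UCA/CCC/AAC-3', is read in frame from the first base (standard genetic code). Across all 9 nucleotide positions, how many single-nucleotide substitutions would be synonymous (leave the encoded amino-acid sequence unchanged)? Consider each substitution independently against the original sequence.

7

Codon 1 (UCA, Ser): 3 synonymous substitutions.
Codon 2 (CCC, Pro): 3 synonymous substitutions.
Codon 3 (AAC, Asn): 1 synonymous substitution.
Total: 3 + 3 + 1 = 7.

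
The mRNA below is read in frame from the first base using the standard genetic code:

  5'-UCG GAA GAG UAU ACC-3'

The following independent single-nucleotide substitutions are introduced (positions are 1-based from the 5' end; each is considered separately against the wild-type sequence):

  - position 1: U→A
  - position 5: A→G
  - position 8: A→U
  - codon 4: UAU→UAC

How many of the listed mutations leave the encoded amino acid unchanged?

1

Codon 1: UCG (Ser) → ACG (Thr) — missense.
Codon 2: GAA (Glu) → GGA (Gly) — missense.
Codon 3: GAG (Glu) → GUG (Val) — missense.
Codon 4: UAU (Tyr) → UAC (Tyr) — synonymous.
Synonymous: 1 of 4.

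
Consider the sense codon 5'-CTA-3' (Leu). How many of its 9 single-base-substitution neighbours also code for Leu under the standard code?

4

Position 1: TTA → 1 synonymous.
Position 2: none → 0 synonymous.
Position 3: CTT, CTC, CTG → 3 synonymous.
Total: 1 + 0 + 3 = 4.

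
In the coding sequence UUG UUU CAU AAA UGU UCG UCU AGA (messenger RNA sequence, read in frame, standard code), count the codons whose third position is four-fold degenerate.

Codon 1 UUG (Leu): third position 2-fold.
Codon 2 UUU (Phe): third position 2-fold.
Codon 3 CAU (His): third position 2-fold.
Codon 4 AAA (Lys): third position 2-fold.
Codon 5 UGU (Cys): third position 2-fold.
Codon 6 UCG (Ser): third position 4-fold.
Codon 7 UCU (Ser): third position 4-fold.
Codon 8 AGA (Arg): third position 2-fold.
Four-fold degenerate third positions: 2.

2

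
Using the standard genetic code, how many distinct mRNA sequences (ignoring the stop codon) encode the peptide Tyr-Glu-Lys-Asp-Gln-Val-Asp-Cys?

512

Tyr: 2 codons.
Glu: 2 codons.
Lys: 2 codons.
Asp: 2 codons.
Gln: 2 codons.
Val: 4 codons.
Asp: 2 codons.
Cys: 2 codons.
2 × 2 × 2 × 2 × 2 × 4 × 2 × 2 = 512.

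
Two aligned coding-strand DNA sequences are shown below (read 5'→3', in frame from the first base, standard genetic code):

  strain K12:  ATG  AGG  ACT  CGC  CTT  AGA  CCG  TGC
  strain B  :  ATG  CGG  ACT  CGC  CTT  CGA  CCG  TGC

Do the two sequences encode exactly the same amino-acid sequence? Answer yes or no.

yes

Codon 1: ATG Met / ATG Met — identical.
Codon 2: AGG Arg / CGG Arg — synonymous.
Codon 3: ACT Thr / ACT Thr — identical.
Codon 4: CGC Arg / CGC Arg — identical.
Codon 5: CTT Leu / CTT Leu — identical.
Codon 6: AGA Arg / CGA Arg — synonymous.
Codon 7: CCG Pro / CCG Pro — identical.
Codon 8: TGC Cys / TGC Cys — identical.
Nonsynonymous differences: 0 → same protein.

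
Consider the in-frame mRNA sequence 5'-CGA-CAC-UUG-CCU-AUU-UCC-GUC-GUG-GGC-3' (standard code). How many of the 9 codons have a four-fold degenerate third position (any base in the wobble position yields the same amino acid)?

Codon 1 CGA (Arg): third position 4-fold.
Codon 2 CAC (His): third position 2-fold.
Codon 3 UUG (Leu): third position 2-fold.
Codon 4 CCU (Pro): third position 4-fold.
Codon 5 AUU (Ile): third position 3-fold.
Codon 6 UCC (Ser): third position 4-fold.
Codon 7 GUC (Val): third position 4-fold.
Codon 8 GUG (Val): third position 4-fold.
Codon 9 GGC (Gly): third position 4-fold.
Four-fold degenerate third positions: 6.

6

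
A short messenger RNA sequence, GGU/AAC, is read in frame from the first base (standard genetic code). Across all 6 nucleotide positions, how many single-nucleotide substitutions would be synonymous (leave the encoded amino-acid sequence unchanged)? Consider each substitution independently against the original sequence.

Codon 1 (GGU, Gly): 3 synonymous substitutions.
Codon 2 (AAC, Asn): 1 synonymous substitution.
Total: 3 + 1 = 4.

4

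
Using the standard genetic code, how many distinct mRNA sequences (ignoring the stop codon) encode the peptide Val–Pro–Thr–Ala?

256

Val: 4 codons.
Pro: 4 codons.
Thr: 4 codons.
Ala: 4 codons.
4 × 4 × 4 × 4 = 256.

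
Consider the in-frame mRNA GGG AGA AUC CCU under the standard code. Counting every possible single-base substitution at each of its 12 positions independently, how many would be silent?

10

Codon 1 (GGG, Gly): 3 synonymous substitutions.
Codon 2 (AGA, Arg): 2 synonymous substitutions.
Codon 3 (AUC, Ile): 2 synonymous substitutions.
Codon 4 (CCU, Pro): 3 synonymous substitutions.
Total: 3 + 2 + 2 + 3 = 10.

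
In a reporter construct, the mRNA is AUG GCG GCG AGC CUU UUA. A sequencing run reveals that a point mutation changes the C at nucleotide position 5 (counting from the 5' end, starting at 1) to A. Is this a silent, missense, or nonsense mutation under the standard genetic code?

missense

Position 5 falls in codon 2: GCG → Ala.
After the substitution the codon is GAG → Glu.
Ala ≠ Glu, so this is a missense mutation.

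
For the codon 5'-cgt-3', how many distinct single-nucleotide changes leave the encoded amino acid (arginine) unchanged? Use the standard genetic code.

Position 1: none → 0 synonymous.
Position 2: none → 0 synonymous.
Position 3: CGC, CGA, CGG → 3 synonymous.
Total: 0 + 0 + 3 = 3.

3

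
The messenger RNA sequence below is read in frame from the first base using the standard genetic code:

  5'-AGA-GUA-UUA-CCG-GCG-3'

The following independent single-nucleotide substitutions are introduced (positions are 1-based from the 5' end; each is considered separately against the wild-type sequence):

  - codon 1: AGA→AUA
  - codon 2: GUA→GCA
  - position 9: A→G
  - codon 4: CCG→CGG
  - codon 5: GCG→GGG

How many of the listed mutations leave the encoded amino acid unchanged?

Codon 1: AGA (Arg) → AUA (Ile) — missense.
Codon 2: GUA (Val) → GCA (Ala) — missense.
Codon 3: UUA (Leu) → UUG (Leu) — synonymous.
Codon 4: CCG (Pro) → CGG (Arg) — missense.
Codon 5: GCG (Ala) → GGG (Gly) — missense.
Synonymous: 1 of 5.

1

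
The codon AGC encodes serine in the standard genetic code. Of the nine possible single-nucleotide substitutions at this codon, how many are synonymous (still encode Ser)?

1

Position 1: none → 0 synonymous.
Position 2: none → 0 synonymous.
Position 3: AGT → 1 synonymous.
Total: 0 + 0 + 1 = 1.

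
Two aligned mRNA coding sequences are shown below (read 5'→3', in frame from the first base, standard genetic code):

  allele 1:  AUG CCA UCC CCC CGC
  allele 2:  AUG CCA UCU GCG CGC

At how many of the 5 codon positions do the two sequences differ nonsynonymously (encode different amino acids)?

1

Codon 1: AUG Met / AUG Met — identical.
Codon 2: CCA Pro / CCA Pro — identical.
Codon 3: UCC Ser / UCU Ser — synonymous.
Codon 4: CCC Pro / GCG Ala — nonsynonymous.
Codon 5: CGC Arg / CGC Arg — identical.
Nonsynonymous differences: 1.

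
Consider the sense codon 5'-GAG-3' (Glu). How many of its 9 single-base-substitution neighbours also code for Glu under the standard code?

Position 1: none → 0 synonymous.
Position 2: none → 0 synonymous.
Position 3: GAA → 1 synonymous.
Total: 0 + 0 + 1 = 1.

1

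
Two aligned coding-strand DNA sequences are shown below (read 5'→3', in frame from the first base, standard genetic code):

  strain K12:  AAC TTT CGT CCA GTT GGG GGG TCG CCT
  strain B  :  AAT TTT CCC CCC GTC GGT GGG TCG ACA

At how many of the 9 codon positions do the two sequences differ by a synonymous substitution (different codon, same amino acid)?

4

Codon 1: AAC Asn / AAT Asn — synonymous.
Codon 2: TTT Phe / TTT Phe — identical.
Codon 3: CGT Arg / CCC Pro — nonsynonymous.
Codon 4: CCA Pro / CCC Pro — synonymous.
Codon 5: GTT Val / GTC Val — synonymous.
Codon 6: GGG Gly / GGT Gly — synonymous.
Codon 7: GGG Gly / GGG Gly — identical.
Codon 8: TCG Ser / TCG Ser — identical.
Codon 9: CCT Pro / ACA Thr — nonsynonymous.
Synonymous differences: 4.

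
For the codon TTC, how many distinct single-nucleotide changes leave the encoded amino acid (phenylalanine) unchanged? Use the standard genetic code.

1

Position 1: none → 0 synonymous.
Position 2: none → 0 synonymous.
Position 3: TTT → 1 synonymous.
Total: 0 + 0 + 1 = 1.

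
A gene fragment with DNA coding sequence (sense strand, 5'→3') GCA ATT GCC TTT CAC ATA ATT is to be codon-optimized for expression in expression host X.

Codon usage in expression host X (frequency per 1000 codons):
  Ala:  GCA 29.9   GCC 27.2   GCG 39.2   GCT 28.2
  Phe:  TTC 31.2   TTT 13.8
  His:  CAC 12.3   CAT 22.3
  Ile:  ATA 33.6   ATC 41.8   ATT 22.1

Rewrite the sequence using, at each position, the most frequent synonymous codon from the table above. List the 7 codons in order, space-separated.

Codon 1 (Ala): best is GCG at 39.2.
Codon 2 (Ile): best is ATC at 41.8.
Codon 3 (Ala): best is GCG at 39.2.
Codon 4 (Phe): best is TTC at 31.2.
Codon 5 (His): best is CAT at 22.3.
Codon 6 (Ile): best is ATC at 41.8.
Codon 7 (Ile): best is ATC at 41.8.

GCG ATC GCG TTC CAT ATC ATC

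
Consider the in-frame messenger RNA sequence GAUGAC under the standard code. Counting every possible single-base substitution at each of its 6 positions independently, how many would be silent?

2

Codon 1 (GAU, Asp): 1 synonymous substitution.
Codon 2 (GAC, Asp): 1 synonymous substitution.
Total: 1 + 1 = 2.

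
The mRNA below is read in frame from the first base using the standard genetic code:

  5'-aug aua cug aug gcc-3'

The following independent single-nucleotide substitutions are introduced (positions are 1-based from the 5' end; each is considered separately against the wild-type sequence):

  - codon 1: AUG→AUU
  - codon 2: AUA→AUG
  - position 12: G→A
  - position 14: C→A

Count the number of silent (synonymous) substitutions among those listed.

Codon 1: AUG (Met) → AUU (Ile) — missense.
Codon 2: AUA (Ile) → AUG (Met) — missense.
Codon 4: AUG (Met) → AUA (Ile) — missense.
Codon 5: GCC (Ala) → GAC (Asp) — missense.
Synonymous: 0 of 4.

0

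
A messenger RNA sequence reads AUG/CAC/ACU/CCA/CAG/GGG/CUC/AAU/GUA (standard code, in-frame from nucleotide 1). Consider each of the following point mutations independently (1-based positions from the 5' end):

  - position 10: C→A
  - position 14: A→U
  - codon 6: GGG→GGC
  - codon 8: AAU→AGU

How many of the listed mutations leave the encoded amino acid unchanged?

1

Codon 4: CCA (Pro) → ACA (Thr) — missense.
Codon 5: CAG (Gln) → CUG (Leu) — missense.
Codon 6: GGG (Gly) → GGC (Gly) — synonymous.
Codon 8: AAU (Asn) → AGU (Ser) — missense.
Synonymous: 1 of 4.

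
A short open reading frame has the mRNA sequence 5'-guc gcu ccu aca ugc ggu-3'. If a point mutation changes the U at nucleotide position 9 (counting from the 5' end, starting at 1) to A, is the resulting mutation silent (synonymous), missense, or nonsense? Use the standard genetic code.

Position 9 falls in codon 3: CCU → Pro.
After the substitution the codon is CCA → Pro.
Both encode Pro, so the change is synonymous.

silent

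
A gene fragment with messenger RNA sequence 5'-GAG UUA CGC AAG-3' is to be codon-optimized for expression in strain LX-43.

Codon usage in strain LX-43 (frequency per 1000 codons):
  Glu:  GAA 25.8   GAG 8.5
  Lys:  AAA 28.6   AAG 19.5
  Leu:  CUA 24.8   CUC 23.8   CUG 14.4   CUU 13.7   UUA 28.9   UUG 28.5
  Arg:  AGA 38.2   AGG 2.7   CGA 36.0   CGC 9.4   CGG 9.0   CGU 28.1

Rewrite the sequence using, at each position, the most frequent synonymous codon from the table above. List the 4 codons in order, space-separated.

GAA UUA AGA AAA

Codon 1 (Glu): best is GAA at 25.8.
Codon 2 (Leu): best is UUA at 28.9.
Codon 3 (Arg): best is AGA at 38.2.
Codon 4 (Lys): best is AAA at 28.6.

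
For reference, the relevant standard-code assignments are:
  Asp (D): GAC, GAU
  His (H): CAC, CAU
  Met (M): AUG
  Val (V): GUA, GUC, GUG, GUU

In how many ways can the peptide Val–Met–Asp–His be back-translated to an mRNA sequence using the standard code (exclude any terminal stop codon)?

Val: 4 codons.
Met: 1 codon.
Asp: 2 codons.
His: 2 codons.
4 × 1 × 2 × 2 = 16.

16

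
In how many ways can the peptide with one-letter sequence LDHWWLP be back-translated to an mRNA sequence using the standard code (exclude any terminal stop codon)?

576

Leu: 6 codons.
Asp: 2 codons.
His: 2 codons.
Trp: 1 codon.
Trp: 1 codon.
Leu: 6 codons.
Pro: 4 codons.
6 × 2 × 2 × 1 × 1 × 6 × 4 = 576.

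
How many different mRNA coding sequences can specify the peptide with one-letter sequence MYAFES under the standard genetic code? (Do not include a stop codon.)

Met: 1 codon.
Tyr: 2 codons.
Ala: 4 codons.
Phe: 2 codons.
Glu: 2 codons.
Ser: 6 codons.
1 × 2 × 4 × 2 × 2 × 6 = 192.

192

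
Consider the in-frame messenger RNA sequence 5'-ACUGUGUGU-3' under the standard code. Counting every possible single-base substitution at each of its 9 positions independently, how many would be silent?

7

Codon 1 (ACU, Thr): 3 synonymous substitutions.
Codon 2 (GUG, Val): 3 synonymous substitutions.
Codon 3 (UGU, Cys): 1 synonymous substitution.
Total: 3 + 3 + 1 = 7.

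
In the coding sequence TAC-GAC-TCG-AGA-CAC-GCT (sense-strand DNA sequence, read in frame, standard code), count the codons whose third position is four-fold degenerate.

2

Codon 1 TAC (Tyr): third position 2-fold.
Codon 2 GAC (Asp): third position 2-fold.
Codon 3 TCG (Ser): third position 4-fold.
Codon 4 AGA (Arg): third position 2-fold.
Codon 5 CAC (His): third position 2-fold.
Codon 6 GCT (Ala): third position 4-fold.
Four-fold degenerate third positions: 2.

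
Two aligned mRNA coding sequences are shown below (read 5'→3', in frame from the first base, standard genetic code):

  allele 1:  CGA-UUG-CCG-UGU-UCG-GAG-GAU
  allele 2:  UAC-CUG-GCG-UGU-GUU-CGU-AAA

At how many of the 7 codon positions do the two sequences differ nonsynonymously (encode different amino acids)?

5

Codon 1: CGA Arg / UAC Tyr — nonsynonymous.
Codon 2: UUG Leu / CUG Leu — synonymous.
Codon 3: CCG Pro / GCG Ala — nonsynonymous.
Codon 4: UGU Cys / UGU Cys — identical.
Codon 5: UCG Ser / GUU Val — nonsynonymous.
Codon 6: GAG Glu / CGU Arg — nonsynonymous.
Codon 7: GAU Asp / AAA Lys — nonsynonymous.
Nonsynonymous differences: 5.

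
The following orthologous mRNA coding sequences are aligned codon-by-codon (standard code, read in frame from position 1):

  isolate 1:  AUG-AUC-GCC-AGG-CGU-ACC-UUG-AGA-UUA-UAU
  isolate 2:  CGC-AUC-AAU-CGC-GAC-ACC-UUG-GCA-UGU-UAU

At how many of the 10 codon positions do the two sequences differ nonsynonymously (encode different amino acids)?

Codon 1: AUG Met / CGC Arg — nonsynonymous.
Codon 2: AUC Ile / AUC Ile — identical.
Codon 3: GCC Ala / AAU Asn — nonsynonymous.
Codon 4: AGG Arg / CGC Arg — synonymous.
Codon 5: CGU Arg / GAC Asp — nonsynonymous.
Codon 6: ACC Thr / ACC Thr — identical.
Codon 7: UUG Leu / UUG Leu — identical.
Codon 8: AGA Arg / GCA Ala — nonsynonymous.
Codon 9: UUA Leu / UGU Cys — nonsynonymous.
Codon 10: UAU Tyr / UAU Tyr — identical.
Nonsynonymous differences: 5.

5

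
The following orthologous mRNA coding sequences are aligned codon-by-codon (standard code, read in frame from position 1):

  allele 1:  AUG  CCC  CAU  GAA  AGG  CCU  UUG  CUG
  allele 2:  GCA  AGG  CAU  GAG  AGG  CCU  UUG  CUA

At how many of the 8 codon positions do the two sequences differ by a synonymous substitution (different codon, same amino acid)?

2

Codon 1: AUG Met / GCA Ala — nonsynonymous.
Codon 2: CCC Pro / AGG Arg — nonsynonymous.
Codon 3: CAU His / CAU His — identical.
Codon 4: GAA Glu / GAG Glu — synonymous.
Codon 5: AGG Arg / AGG Arg — identical.
Codon 6: CCU Pro / CCU Pro — identical.
Codon 7: UUG Leu / UUG Leu — identical.
Codon 8: CUG Leu / CUA Leu — synonymous.
Synonymous differences: 2.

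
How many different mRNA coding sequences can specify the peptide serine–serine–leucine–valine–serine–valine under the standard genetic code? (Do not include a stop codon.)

Ser: 6 codons.
Ser: 6 codons.
Leu: 6 codons.
Val: 4 codons.
Ser: 6 codons.
Val: 4 codons.
6 × 6 × 6 × 4 × 6 × 4 = 20736.

20736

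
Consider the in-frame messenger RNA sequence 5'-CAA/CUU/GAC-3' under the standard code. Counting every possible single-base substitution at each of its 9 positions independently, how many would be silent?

5

Codon 1 (CAA, Gln): 1 synonymous substitution.
Codon 2 (CUU, Leu): 3 synonymous substitutions.
Codon 3 (GAC, Asp): 1 synonymous substitution.
Total: 1 + 3 + 1 = 5.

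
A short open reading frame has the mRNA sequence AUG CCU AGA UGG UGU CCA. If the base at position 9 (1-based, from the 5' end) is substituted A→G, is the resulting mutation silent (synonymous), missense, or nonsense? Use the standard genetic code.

Position 9 falls in codon 3: AGA → Arg.
After the substitution the codon is AGG → Arg.
Both encode Arg, so the change is synonymous.

silent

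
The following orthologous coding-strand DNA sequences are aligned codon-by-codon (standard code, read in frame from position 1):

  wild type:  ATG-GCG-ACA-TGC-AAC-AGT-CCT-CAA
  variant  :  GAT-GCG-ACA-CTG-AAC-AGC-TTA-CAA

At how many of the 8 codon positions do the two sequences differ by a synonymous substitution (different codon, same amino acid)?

1

Codon 1: ATG Met / GAT Asp — nonsynonymous.
Codon 2: GCG Ala / GCG Ala — identical.
Codon 3: ACA Thr / ACA Thr — identical.
Codon 4: TGC Cys / CTG Leu — nonsynonymous.
Codon 5: AAC Asn / AAC Asn — identical.
Codon 6: AGT Ser / AGC Ser — synonymous.
Codon 7: CCT Pro / TTA Leu — nonsynonymous.
Codon 8: CAA Gln / CAA Gln — identical.
Synonymous differences: 1.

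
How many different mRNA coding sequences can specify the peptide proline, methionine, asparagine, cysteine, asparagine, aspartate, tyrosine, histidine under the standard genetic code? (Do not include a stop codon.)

Pro: 4 codons.
Met: 1 codon.
Asn: 2 codons.
Cys: 2 codons.
Asn: 2 codons.
Asp: 2 codons.
Tyr: 2 codons.
His: 2 codons.
4 × 1 × 2 × 2 × 2 × 2 × 2 × 2 = 256.

256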